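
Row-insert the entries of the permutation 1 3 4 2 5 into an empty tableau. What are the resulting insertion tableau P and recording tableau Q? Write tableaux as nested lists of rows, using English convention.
P = [[1, 2, 4, 5], [3]], Q = [[1, 2, 3, 5], [4]]

Insert each entry of the permutation into P by Schensted row insertion, recording in Q the position of each new cell.

Insert 1: appended to row 1. P = [[1]], Q = [[1]].
Insert 3: appended to row 1. P = [[1, 3]], Q = [[1, 2]].
Insert 4: appended to row 1. P = [[1, 3, 4]], Q = [[1, 2, 3]].
Insert 2: 2 bumps 3 from row 1; 3 starts row 2. P = [[1, 2, 4], [3]], Q = [[1, 2, 3], [4]].
Insert 5: appended to row 1. P = [[1, 2, 4, 5], [3]], Q = [[1, 2, 3, 5], [4]].

So P = [[1, 2, 4, 5], [3]], Q = [[1, 2, 3, 5], [4]].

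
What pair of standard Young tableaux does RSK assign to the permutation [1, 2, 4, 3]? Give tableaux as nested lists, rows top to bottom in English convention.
P = [[1, 2, 3], [4]], Q = [[1, 2, 3], [4]]

Insert each entry of the permutation into P by Schensted row insertion, recording in Q the position of each new cell.

Insert 1: appended to row 1. P = [[1]].
Insert 2: appended to row 1. P = [[1, 2]].
Insert 4: appended to row 1. P = [[1, 2, 4]].
Insert 3: 3 bumps 4 from row 1; 4 starts row 2. P = [[1, 2, 3], [4]].

So P = [[1, 2, 3], [4]], Q = [[1, 2, 3], [4]].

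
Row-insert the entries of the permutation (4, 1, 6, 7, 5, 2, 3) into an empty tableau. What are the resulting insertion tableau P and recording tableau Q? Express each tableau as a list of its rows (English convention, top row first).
P = [[1, 2, 3], [4, 5, 7], [6]], Q = [[1, 3, 4], [2, 5, 7], [6]]

Insert each entry of the permutation into P by Schensted row insertion, recording in Q the position of each new cell.

After inserting 4: P = [[4]].
After inserting 1: P = [[1], [4]].
After inserting 6: P = [[1, 6], [4]].
After inserting 7: P = [[1, 6, 7], [4]].
After inserting 5: P = [[1, 5, 7], [4, 6]].
After inserting 2: P = [[1, 2, 7], [4, 5], [6]].
After inserting 3: P = [[1, 2, 3], [4, 5, 7], [6]].

So P = [[1, 2, 3], [4, 5, 7], [6]], Q = [[1, 3, 4], [2, 5, 7], [6]].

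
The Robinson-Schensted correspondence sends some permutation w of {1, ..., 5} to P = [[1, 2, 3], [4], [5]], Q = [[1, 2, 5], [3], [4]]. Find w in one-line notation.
1 5 4 2 3

Reverse the RSK construction: for i from n down to 1, find the cell of Q containing i, remove the entry at that cell from P, and reverse-bump it up through P; the value ejected from row 1 is w(i).

Step i=5: Q has 5 at row 1, column 3; remove that cell from P, ejecting 3. So w(5) = 3. P is now [[1, 2], [4], [5]].
Step i=4: Q has 4 at row 3, column 1; remove 5 from row 3 of P and reverse-bump: 5 enters row 2 and ejects 4; 4 enters row 1 and ejects 2. So w(4) = 2. P is now [[1, 4], [5]].
Step i=3: Q has 3 at row 2, column 1; remove 5 from row 2 of P and reverse-bump: 5 enters row 1 and ejects 4. So w(3) = 4. P is now [[1, 5]].
Step i=2: Q has 2 at row 1, column 2; remove that cell from P, ejecting 5. So w(2) = 5. P is now [[1]].
Step i=1: Q has 1 at row 1, column 1; remove that cell from P, ejecting 1. So w(1) = 1. P is now [].

So w = 1 5 4 2 3.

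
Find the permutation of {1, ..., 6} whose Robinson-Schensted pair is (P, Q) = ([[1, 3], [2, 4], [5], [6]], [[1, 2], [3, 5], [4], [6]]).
Reverse RSK: for i = n, n-1, ..., 1, locate i in Q, remove the corresponding corner cell from P, and reverse-bump its entry up through P; the value ejected from row 1 is w(i).

So w = 2 6 5 1 4 3.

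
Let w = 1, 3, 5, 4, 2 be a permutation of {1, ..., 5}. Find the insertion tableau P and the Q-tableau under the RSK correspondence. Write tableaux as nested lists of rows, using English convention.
Insert each entry of the permutation into P by Schensted row insertion, recording in Q the position of each new cell.

Insert 1: appended to row 1. P = [[1]], Q = [[1]].
Insert 3: appended to row 1. P = [[1, 3]], Q = [[1, 2]].
Insert 5: appended to row 1. P = [[1, 3, 5]], Q = [[1, 2, 3]].
Insert 4: 4 bumps 5 from row 1; 5 starts row 2. P = [[1, 3, 4], [5]], Q = [[1, 2, 3], [4]].
Insert 2: 2 bumps 3 from row 1; 3 bumps 5 from row 2; 5 starts row 3. P = [[1, 2, 4], [3], [5]], Q = [[1, 2, 3], [4], [5]].

So P = [[1, 2, 4], [3], [5]], Q = [[1, 2, 3], [4], [5]].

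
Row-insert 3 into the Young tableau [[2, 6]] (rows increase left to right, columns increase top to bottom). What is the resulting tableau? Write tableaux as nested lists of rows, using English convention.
[[2, 3], [6]]

In row 1, 3 replaces 6 (the leftmost entry greater than 3); 6 is bumped to row 2. 6 starts a new row 2. The new tableau is [[2, 3], [6]].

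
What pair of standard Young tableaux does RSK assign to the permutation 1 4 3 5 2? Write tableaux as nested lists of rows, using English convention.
P = [[1, 2, 5], [3], [4]], Q = [[1, 2, 4], [3], [5]]

Insert each entry of the permutation into P by Schensted row insertion, recording in Q the position of each new cell.

Insert 1: appended to row 1. P = [[1]].
Insert 4: appended to row 1. P = [[1, 4]].
Insert 3: 3 bumps 4 from row 1; 4 starts row 2. P = [[1, 3], [4]].
Insert 5: appended to row 1. P = [[1, 3, 5], [4]].
Insert 2: 2 bumps 3 from row 1; 3 bumps 4 from row 2; 4 starts row 3. P = [[1, 2, 5], [3], [4]].

So P = [[1, 2, 5], [3], [4]], Q = [[1, 2, 4], [3], [5]].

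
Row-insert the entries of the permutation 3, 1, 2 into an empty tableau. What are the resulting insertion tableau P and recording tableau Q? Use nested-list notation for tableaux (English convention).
P = [[1, 2], [3]], Q = [[1, 3], [2]]

Insert each entry of the permutation into P by Schensted row insertion, recording in Q the position of each new cell.

Insert 3: appended to row 1. P = [[3]], Q = [[1]].
Insert 1: 1 bumps 3 from row 1; 3 starts row 2. P = [[1], [3]], Q = [[1], [2]].
Insert 2: appended to row 1. P = [[1, 2], [3]], Q = [[1, 3], [2]].

So P = [[1, 2], [3]], Q = [[1, 3], [2]].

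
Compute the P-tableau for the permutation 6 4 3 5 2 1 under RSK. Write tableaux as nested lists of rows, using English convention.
P = [[1, 5], [2], [3], [4], [6]]

Insert 6: appended to row 1. P = [[6]].
Insert 4: 4 bumps 6 from row 1; 6 starts row 2. P = [[4], [6]].
Insert 3: 3 bumps 4 from row 1; 4 bumps 6 from row 2; 6 starts row 3. P = [[3], [4], [6]].
Insert 5: appended to row 1. P = [[3, 5], [4], [6]].
Insert 2: 2 bumps 3 from row 1; 3 bumps 4 from row 2; 4 bumps 6 from row 3; 6 starts row 4. P = [[2, 5], [3], [4], [6]].
Insert 1: 1 bumps 2 from row 1; 2 bumps 3 from row 2; 3 bumps 4 from row 3; 4 bumps 6 from row 4; 6 starts row 5. P = [[1, 5], [2], [3], [4], [6]].

So P = [[1, 5], [2], [3], [4], [6]].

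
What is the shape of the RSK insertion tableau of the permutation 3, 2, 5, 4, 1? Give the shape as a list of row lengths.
Row-insert each entry into an empty tableau.

After inserting 3: P = [[3]].
After inserting 2: P = [[2], [3]].
After inserting 5: P = [[2, 5], [3]].
After inserting 4: P = [[2, 4], [3, 5]].
After inserting 1: P = [[1, 4], [2, 5], [3]].

The final insertion tableau P = [[1, 4], [2, 5], [3]] has shape [2, 2, 1].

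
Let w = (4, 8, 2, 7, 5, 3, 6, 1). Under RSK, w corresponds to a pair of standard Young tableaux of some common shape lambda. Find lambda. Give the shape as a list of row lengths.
Row-insert each entry into an empty tableau.

After inserting 4: P = [[4]].
After inserting 8: P = [[4, 8]].
After inserting 2: P = [[2, 8], [4]].
After inserting 7: P = [[2, 7], [4, 8]].
After inserting 5: P = [[2, 5], [4, 7], [8]].
After inserting 3: P = [[2, 3], [4, 5], [7], [8]].
After inserting 6: P = [[2, 3, 6], [4, 5], [7], [8]].
After inserting 1: P = [[1, 3, 6], [2, 5], [4], [7], [8]].

The final insertion tableau P = [[1, 3, 6], [2, 5], [4], [7], [8]] has shape [3, 2, 1, 1, 1].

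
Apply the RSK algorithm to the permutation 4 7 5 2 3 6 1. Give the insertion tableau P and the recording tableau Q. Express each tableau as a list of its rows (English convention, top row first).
Insert each entry of the permutation into P by Schensted row insertion, recording in Q the position of each new cell.

After inserting 4: P = [[4]].
After inserting 7: P = [[4, 7]].
After inserting 5: P = [[4, 5], [7]].
After inserting 2: P = [[2, 5], [4], [7]].
After inserting 3: P = [[2, 3], [4, 5], [7]].
After inserting 6: P = [[2, 3, 6], [4, 5], [7]].
After inserting 1: P = [[1, 3, 6], [2, 5], [4], [7]].

So P = [[1, 3, 6], [2, 5], [4], [7]], Q = [[1, 2, 6], [3, 5], [4], [7]].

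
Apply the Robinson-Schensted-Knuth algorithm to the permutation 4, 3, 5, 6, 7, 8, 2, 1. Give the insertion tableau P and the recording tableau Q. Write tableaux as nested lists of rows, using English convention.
Insert each entry of the permutation into P by Schensted row insertion, recording in Q the position of each new cell.

Insert 4: appended to row 1. P = [[4]], Q = [[1]].
Insert 3: 3 bumps 4 from row 1; 4 starts row 2. P = [[3], [4]], Q = [[1], [2]].
Insert 5: appended to row 1. P = [[3, 5], [4]], Q = [[1, 3], [2]].
Insert 6: appended to row 1. P = [[3, 5, 6], [4]], Q = [[1, 3, 4], [2]].
Insert 7: appended to row 1. P = [[3, 5, 6, 7], [4]], Q = [[1, 3, 4, 5], [2]].
Insert 8: appended to row 1. P = [[3, 5, 6, 7, 8], [4]], Q = [[1, 3, 4, 5, 6], [2]].
Insert 2: 2 bumps 3 from row 1; 3 bumps 4 from row 2; 4 starts row 3. P = [[2, 5, 6, 7, 8], [3], [4]], Q = [[1, 3, 4, 5, 6], [2], [7]].
Insert 1: 1 bumps 2 from row 1; 2 bumps 3 from row 2; 3 bumps 4 from row 3; 4 starts row 4. P = [[1, 5, 6, 7, 8], [2], [3], [4]], Q = [[1, 3, 4, 5, 6], [2], [7], [8]].

So P = [[1, 5, 6, 7, 8], [2], [3], [4]], Q = [[1, 3, 4, 5, 6], [2], [7], [8]].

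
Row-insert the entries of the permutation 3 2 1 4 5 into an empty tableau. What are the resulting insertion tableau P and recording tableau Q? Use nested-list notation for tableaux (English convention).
P = [[1, 4, 5], [2], [3]], Q = [[1, 4, 5], [2], [3]]

Insert each entry of the permutation into P by Schensted row insertion, recording in Q the position of each new cell.

Insert 3: appended to row 1. P = [[3]].
Insert 2: 2 bumps 3 from row 1; 3 starts row 2. P = [[2], [3]].
Insert 1: 1 bumps 2 from row 1; 2 bumps 3 from row 2; 3 starts row 3. P = [[1], [2], [3]].
Insert 4: appended to row 1. P = [[1, 4], [2], [3]].
Insert 5: appended to row 1. P = [[1, 4, 5], [2], [3]].

So P = [[1, 4, 5], [2], [3]], Q = [[1, 4, 5], [2], [3]].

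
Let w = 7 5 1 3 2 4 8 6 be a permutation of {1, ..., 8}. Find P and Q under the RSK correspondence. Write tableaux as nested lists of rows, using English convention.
Insert each entry of the permutation into P by Schensted row insertion, recording in Q the position of each new cell.

After inserting 7: P = [[7]].
After inserting 5: P = [[5], [7]].
After inserting 1: P = [[1], [5], [7]].
After inserting 3: P = [[1, 3], [5], [7]].
After inserting 2: P = [[1, 2], [3], [5], [7]].
After inserting 4: P = [[1, 2, 4], [3], [5], [7]].
After inserting 8: P = [[1, 2, 4, 8], [3], [5], [7]].
After inserting 6: P = [[1, 2, 4, 6], [3, 8], [5], [7]].

So P = [[1, 2, 4, 6], [3, 8], [5], [7]], Q = [[1, 4, 6, 7], [2, 8], [3], [5]].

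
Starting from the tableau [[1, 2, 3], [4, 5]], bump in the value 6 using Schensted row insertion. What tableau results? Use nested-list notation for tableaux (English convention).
6 is larger than every entry of row 1, so it is appended to row 1. The new tableau is [[1, 2, 3, 6], [4, 5]].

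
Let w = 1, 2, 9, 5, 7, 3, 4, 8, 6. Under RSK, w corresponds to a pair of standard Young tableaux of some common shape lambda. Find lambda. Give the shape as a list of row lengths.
[5, 3, 1]

RSK row insertion gives P = [[1, 2, 3, 4, 6], [5, 7, 8], [9]], which has shape [5, 3, 1].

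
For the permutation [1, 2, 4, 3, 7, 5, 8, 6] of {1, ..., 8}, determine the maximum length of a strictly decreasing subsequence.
2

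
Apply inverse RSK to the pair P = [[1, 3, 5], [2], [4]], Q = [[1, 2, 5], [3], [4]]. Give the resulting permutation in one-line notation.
2 4 3 1 5

Reverse the RSK construction: for i from n down to 1, find the cell of Q containing i, remove the entry at that cell from P, and reverse-bump it up through P; the value ejected from row 1 is w(i).

Step i=5: Q has 5 at row 1, column 3; remove that cell from P, ejecting 5. So w(5) = 5. P is now [[1, 3], [2], [4]].
Step i=4: Q has 4 at row 3, column 1; remove 4 from row 3 of P and reverse-bump: 4 enters row 2 and ejects 2; 2 enters row 1 and ejects 1. So w(4) = 1. P is now [[2, 3], [4]].
Step i=3: Q has 3 at row 2, column 1; remove 4 from row 2 of P and reverse-bump: 4 enters row 1 and ejects 3. So w(3) = 3. P is now [[2, 4]].
Step i=2: Q has 2 at row 1, column 2; remove that cell from P, ejecting 4. So w(2) = 4. P is now [[2]].
Step i=1: Q has 1 at row 1, column 1; remove that cell from P, ejecting 2. So w(1) = 2. P is now [].

So w = 2 4 3 1 5.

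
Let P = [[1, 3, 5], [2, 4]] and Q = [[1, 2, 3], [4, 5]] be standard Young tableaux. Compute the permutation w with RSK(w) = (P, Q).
2 4 5 1 3

Reverse the RSK construction: for i from n down to 1, find the cell of Q containing i, remove the entry at that cell from P, and reverse-bump it up through P; the value ejected from row 1 is w(i).

Step i=5: Q has 5 at row 2, column 2; remove 4 from row 2 of P and reverse-bump: 4 enters row 1 and ejects 3. So w(5) = 3. P is now [[1, 4, 5], [2]].
Step i=4: Q has 4 at row 2, column 1; remove 2 from row 2 of P and reverse-bump: 2 enters row 1 and ejects 1. So w(4) = 1. P is now [[2, 4, 5]].
Step i=3: Q has 3 at row 1, column 3; remove that cell from P, ejecting 5. So w(3) = 5. P is now [[2, 4]].
Step i=2: Q has 2 at row 1, column 2; remove that cell from P, ejecting 4. So w(2) = 4. P is now [[2]].
Step i=1: Q has 1 at row 1, column 1; remove that cell from P, ejecting 2. So w(1) = 2. P is now [].

So w = 2 4 5 1 3.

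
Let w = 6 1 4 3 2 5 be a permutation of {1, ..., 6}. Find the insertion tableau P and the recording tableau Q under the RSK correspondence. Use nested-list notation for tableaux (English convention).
P = [[1, 2, 5], [3], [4], [6]], Q = [[1, 3, 6], [2], [4], [5]]

Insert each entry of the permutation into P by Schensted row insertion, recording in Q the position of each new cell.

Insert 6: appended to row 1. P = [[6]].
Insert 1: 1 bumps 6 from row 1; 6 starts row 2. P = [[1], [6]].
Insert 4: appended to row 1. P = [[1, 4], [6]].
Insert 3: 3 bumps 4 from row 1; 4 bumps 6 from row 2; 6 starts row 3. P = [[1, 3], [4], [6]].
Insert 2: 2 bumps 3 from row 1; 3 bumps 4 from row 2; 4 bumps 6 from row 3; 6 starts row 4. P = [[1, 2], [3], [4], [6]].
Insert 5: appended to row 1. P = [[1, 2, 5], [3], [4], [6]].

So P = [[1, 2, 5], [3], [4], [6]], Q = [[1, 3, 6], [2], [4], [5]].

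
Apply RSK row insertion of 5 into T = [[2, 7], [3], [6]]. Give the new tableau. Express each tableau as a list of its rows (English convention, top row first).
In row 1, 5 replaces 7 (the leftmost entry greater than 5); 7 is bumped to row 2. 7 is appended to row 2. The new tableau is [[2, 5], [3, 7], [6]].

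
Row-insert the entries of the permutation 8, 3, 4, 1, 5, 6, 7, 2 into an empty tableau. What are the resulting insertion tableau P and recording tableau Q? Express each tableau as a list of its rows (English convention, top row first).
P = [[1, 2, 5, 6, 7], [3, 4], [8]], Q = [[1, 3, 5, 6, 7], [2, 8], [4]]

Insert each entry of the permutation into P by Schensted row insertion, recording in Q the position of each new cell.

After inserting 8: P = [[8]].
After inserting 3: P = [[3], [8]].
After inserting 4: P = [[3, 4], [8]].
After inserting 1: P = [[1, 4], [3], [8]].
After inserting 5: P = [[1, 4, 5], [3], [8]].
After inserting 6: P = [[1, 4, 5, 6], [3], [8]].
After inserting 7: P = [[1, 4, 5, 6, 7], [3], [8]].
After inserting 2: P = [[1, 2, 5, 6, 7], [3, 4], [8]].

So P = [[1, 2, 5, 6, 7], [3, 4], [8]], Q = [[1, 3, 5, 6, 7], [2, 8], [4]].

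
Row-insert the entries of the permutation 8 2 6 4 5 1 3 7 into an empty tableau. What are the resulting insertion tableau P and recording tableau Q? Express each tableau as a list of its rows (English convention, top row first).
Insert each entry of the permutation into P by Schensted row insertion, recording in Q the position of each new cell.

Insert 8: appended to row 1. P = [[8]].
Insert 2: 2 bumps 8 from row 1; 8 starts row 2. P = [[2], [8]].
Insert 6: appended to row 1. P = [[2, 6], [8]].
Insert 4: 4 bumps 6 from row 1; 6 bumps 8 from row 2; 8 starts row 3. P = [[2, 4], [6], [8]].
Insert 5: appended to row 1. P = [[2, 4, 5], [6], [8]].
Insert 1: 1 bumps 2 from row 1; 2 bumps 6 from row 2; 6 bumps 8 from row 3; 8 starts row 4. P = [[1, 4, 5], [2], [6], [8]].
Insert 3: 3 bumps 4 from row 1; 4 appends to row 2. P = [[1, 3, 5], [2, 4], [6], [8]].
Insert 7: appended to row 1. P = [[1, 3, 5, 7], [2, 4], [6], [8]].

So P = [[1, 3, 5, 7], [2, 4], [6], [8]], Q = [[1, 3, 5, 8], [2, 7], [4], [6]].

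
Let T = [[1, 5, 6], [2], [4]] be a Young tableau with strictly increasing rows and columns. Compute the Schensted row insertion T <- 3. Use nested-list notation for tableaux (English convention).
[[1, 3, 6], [2, 5], [4]]

In row 1, 3 replaces 5 (the leftmost entry greater than 3); 5 is bumped to row 2. 5 is appended to row 2. The new tableau is [[1, 3, 6], [2, 5], [4]].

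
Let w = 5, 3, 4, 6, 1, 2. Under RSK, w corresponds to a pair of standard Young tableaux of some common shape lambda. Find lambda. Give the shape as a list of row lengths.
RSK row insertion gives P = [[1, 2, 6], [3, 4], [5]], which has shape [3, 2, 1].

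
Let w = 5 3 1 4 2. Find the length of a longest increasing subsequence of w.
2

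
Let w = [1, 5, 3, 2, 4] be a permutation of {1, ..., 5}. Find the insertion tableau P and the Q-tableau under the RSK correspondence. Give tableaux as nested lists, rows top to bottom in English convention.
Insert each entry of the permutation into P by Schensted row insertion, recording in Q the position of each new cell.

Insert 1: appended to row 1. P = [[1]].
Insert 5: appended to row 1. P = [[1, 5]].
Insert 3: 3 bumps 5 from row 1; 5 starts row 2. P = [[1, 3], [5]].
Insert 2: 2 bumps 3 from row 1; 3 bumps 5 from row 2; 5 starts row 3. P = [[1, 2], [3], [5]].
Insert 4: appended to row 1. P = [[1, 2, 4], [3], [5]].

So P = [[1, 2, 4], [3], [5]], Q = [[1, 2, 5], [3], [4]].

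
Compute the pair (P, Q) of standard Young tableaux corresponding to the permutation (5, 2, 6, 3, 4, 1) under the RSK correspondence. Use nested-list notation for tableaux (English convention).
P = [[1, 3, 4], [2, 6], [5]], Q = [[1, 3, 5], [2, 4], [6]]

Insert each entry of the permutation into P by Schensted row insertion, recording in Q the position of each new cell.

Insert 5: appended to row 1. P = [[5]], Q = [[1]].
Insert 2: 2 bumps 5 from row 1; 5 starts row 2. P = [[2], [5]], Q = [[1], [2]].
Insert 6: appended to row 1. P = [[2, 6], [5]], Q = [[1, 3], [2]].
Insert 3: 3 bumps 6 from row 1; 6 appends to row 2. P = [[2, 3], [5, 6]], Q = [[1, 3], [2, 4]].
Insert 4: appended to row 1. P = [[2, 3, 4], [5, 6]], Q = [[1, 3, 5], [2, 4]].
Insert 1: 1 bumps 2 from row 1; 2 bumps 5 from row 2; 5 starts row 3. P = [[1, 3, 4], [2, 6], [5]], Q = [[1, 3, 5], [2, 4], [6]].

So P = [[1, 3, 4], [2, 6], [5]], Q = [[1, 3, 5], [2, 4], [6]].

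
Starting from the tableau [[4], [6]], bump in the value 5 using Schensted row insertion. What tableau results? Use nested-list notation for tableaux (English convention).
[[4, 5], [6]]

5 is larger than every entry of row 1, so it is appended to row 1. The new tableau is [[4, 5], [6]].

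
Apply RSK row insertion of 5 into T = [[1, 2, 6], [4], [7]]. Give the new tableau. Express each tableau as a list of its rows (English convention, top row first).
In row 1, 5 replaces 6 (the leftmost entry greater than 5); 6 is bumped to row 2. 6 is appended to row 2. The new tableau is [[1, 2, 5], [4, 6], [7]].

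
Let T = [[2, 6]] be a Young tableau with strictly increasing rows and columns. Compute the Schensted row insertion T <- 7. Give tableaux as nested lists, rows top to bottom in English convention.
7 is larger than every entry of row 1, so it is appended to row 1. The new tableau is [[2, 6, 7]].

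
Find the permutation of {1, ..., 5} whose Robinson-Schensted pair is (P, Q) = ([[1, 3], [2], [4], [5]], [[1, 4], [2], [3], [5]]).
Reverse the RSK construction: for i from n down to 1, find the cell of Q containing i, remove the entry at that cell from P, and reverse-bump it up through P; the value ejected from row 1 is w(i).

Step i=5: Q has 5 at row 4, column 1; remove 5 from row 4 of P and reverse-bump: 5 enters row 3 and ejects 4; 4 enters row 2 and ejects 2; 2 enters row 1 and ejects 1. So w(5) = 1. P is now [[2, 3], [4], [5]].
Step i=4: Q has 4 at row 1, column 2; remove that cell from P, ejecting 3. So w(4) = 3. P is now [[2], [4], [5]].
Step i=3: Q has 3 at row 3, column 1; remove 5 from row 3 of P and reverse-bump: 5 enters row 2 and ejects 4; 4 enters row 1 and ejects 2. So w(3) = 2. P is now [[4], [5]].
Step i=2: Q has 2 at row 2, column 1; remove 5 from row 2 of P and reverse-bump: 5 enters row 1 and ejects 4. So w(2) = 4. P is now [[5]].
Step i=1: Q has 1 at row 1, column 1; remove that cell from P, ejecting 5. So w(1) = 5. P is now [].

So w = 5 4 2 3 1.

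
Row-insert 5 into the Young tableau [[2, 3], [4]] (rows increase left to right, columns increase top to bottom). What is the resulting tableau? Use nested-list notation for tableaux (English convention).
5 is larger than every entry of row 1, so it is appended to row 1. The new tableau is [[2, 3, 5], [4]].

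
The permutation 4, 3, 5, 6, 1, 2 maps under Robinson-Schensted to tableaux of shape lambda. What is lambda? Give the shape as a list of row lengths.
[3, 2, 1]

Row-insert each entry into an empty tableau.

After inserting 4: P = [[4]].
After inserting 3: P = [[3], [4]].
After inserting 5: P = [[3, 5], [4]].
After inserting 6: P = [[3, 5, 6], [4]].
After inserting 1: P = [[1, 5, 6], [3], [4]].
After inserting 2: P = [[1, 2, 6], [3, 5], [4]].

The final insertion tableau P = [[1, 2, 6], [3, 5], [4]] has shape [3, 2, 1].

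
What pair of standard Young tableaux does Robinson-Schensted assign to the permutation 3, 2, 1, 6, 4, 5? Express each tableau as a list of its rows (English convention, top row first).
Insert each entry of the permutation into P by Schensted row insertion, recording in Q the position of each new cell.

Insert 3: appended to row 1. P = [[3]].
Insert 2: 2 bumps 3 from row 1; 3 starts row 2. P = [[2], [3]].
Insert 1: 1 bumps 2 from row 1; 2 bumps 3 from row 2; 3 starts row 3. P = [[1], [2], [3]].
Insert 6: appended to row 1. P = [[1, 6], [2], [3]].
Insert 4: 4 bumps 6 from row 1; 6 appends to row 2. P = [[1, 4], [2, 6], [3]].
Insert 5: appended to row 1. P = [[1, 4, 5], [2, 6], [3]].

So P = [[1, 4, 5], [2, 6], [3]], Q = [[1, 4, 6], [2, 5], [3]].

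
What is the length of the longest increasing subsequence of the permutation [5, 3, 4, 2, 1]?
2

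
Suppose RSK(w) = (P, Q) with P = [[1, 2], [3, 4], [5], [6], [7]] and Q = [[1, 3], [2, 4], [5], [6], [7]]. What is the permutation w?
3 1 7 6 5 4 2

Reverse the RSK construction: for i from n down to 1, find the cell of Q containing i, remove the entry at that cell from P, and reverse-bump it up through P; the value ejected from row 1 is w(i).

Step i=7: Q has 7 at row 5, column 1; remove 7 from row 5 of P and reverse-bump: 7 enters row 4 and ejects 6; 6 enters row 3 and ejects 5; 5 enters row 2 and ejects 4; 4 enters row 1 and ejects 2. So w(7) = 2. P is now [[1, 4], [3, 5], [6], [7]].
Step i=6: Q has 6 at row 4, column 1; remove 7 from row 4 of P and reverse-bump: 7 enters row 3 and ejects 6; 6 enters row 2 and ejects 5; 5 enters row 1 and ejects 4. So w(6) = 4. P is now [[1, 5], [3, 6], [7]].
Step i=5: Q has 5 at row 3, column 1; remove 7 from row 3 of P and reverse-bump: 7 enters row 2 and ejects 6; 6 enters row 1 and ejects 5. So w(5) = 5. P is now [[1, 6], [3, 7]].
Step i=4: Q has 4 at row 2, column 2; remove 7 from row 2 of P and reverse-bump: 7 enters row 1 and ejects 6. So w(4) = 6. P is now [[1, 7], [3]].
Step i=3: Q has 3 at row 1, column 2; remove that cell from P, ejecting 7. So w(3) = 7. P is now [[1], [3]].
Step i=2: Q has 2 at row 2, column 1; remove 3 from row 2 of P and reverse-bump: 3 enters row 1 and ejects 1. So w(2) = 1. P is now [[3]].
Step i=1: Q has 1 at row 1, column 1; remove that cell from P, ejecting 3. So w(1) = 3. P is now [].

So w = 3 1 7 6 5 4 2.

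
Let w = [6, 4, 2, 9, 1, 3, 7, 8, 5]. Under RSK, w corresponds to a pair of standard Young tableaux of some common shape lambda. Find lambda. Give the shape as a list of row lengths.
[4, 2, 2, 1]

Row-insert each entry into an empty tableau.

After inserting 6: P = [[6]].
After inserting 4: P = [[4], [6]].
After inserting 2: P = [[2], [4], [6]].
After inserting 9: P = [[2, 9], [4], [6]].
After inserting 1: P = [[1, 9], [2], [4], [6]].
After inserting 3: P = [[1, 3], [2, 9], [4], [6]].
After inserting 7: P = [[1, 3, 7], [2, 9], [4], [6]].
After inserting 8: P = [[1, 3, 7, 8], [2, 9], [4], [6]].
After inserting 5: P = [[1, 3, 5, 8], [2, 7], [4, 9], [6]].

The final insertion tableau P = [[1, 3, 5, 8], [2, 7], [4, 9], [6]] has shape [4, 2, 2, 1].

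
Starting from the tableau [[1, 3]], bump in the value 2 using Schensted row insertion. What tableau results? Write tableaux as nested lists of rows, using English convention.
In row 1, 2 replaces 3 (the leftmost entry greater than 2); 3 is bumped to row 2. 3 starts a new row 2. The new tableau is [[1, 2], [3]].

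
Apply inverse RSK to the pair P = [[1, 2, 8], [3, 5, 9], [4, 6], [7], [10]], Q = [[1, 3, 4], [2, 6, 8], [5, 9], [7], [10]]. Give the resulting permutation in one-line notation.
10 4 7 9 3 6 1 8 5 2

Reverse the RSK construction: for i from n down to 1, find the cell of Q containing i, remove the entry at that cell from P, and reverse-bump it up through P; the value ejected from row 1 is w(i).

Step i=10: Q has 10 at row 5, column 1; remove 10 from row 5 of P and reverse-bump: 10 enters row 4 and ejects 7; 7 enters row 3 and ejects 6; 6 enters row 2 and ejects 5; 5 enters row 1 and ejects 2. So w(10) = 2. P is now [[1, 5, 8], [3, 6, 9], [4, 7], [10]].
Step i=9: Q has 9 at row 3, column 2; remove 7 from row 3 of P and reverse-bump: 7 enters row 2 and ejects 6; 6 enters row 1 and ejects 5. So w(9) = 5. P is now [[1, 6, 8], [3, 7, 9], [4], [10]].
Step i=8: Q has 8 at row 2, column 3; remove 9 from row 2 of P and reverse-bump: 9 enters row 1 and ejects 8. So w(8) = 8. P is now [[1, 6, 9], [3, 7], [4], [10]].
Step i=7: Q has 7 at row 4, column 1; remove 10 from row 4 of P and reverse-bump: 10 enters row 3 and ejects 4; 4 enters row 2 and ejects 3; 3 enters row 1 and ejects 1. So w(7) = 1. P is now [[3, 6, 9], [4, 7], [10]].
Step i=6: Q has 6 at row 2, column 2; remove 7 from row 2 of P and reverse-bump: 7 enters row 1 and ejects 6. So w(6) = 6. P is now [[3, 7, 9], [4], [10]].
Step i=5: Q has 5 at row 3, column 1; remove 10 from row 3 of P and reverse-bump: 10 enters row 2 and ejects 4; 4 enters row 1 and ejects 3. So w(5) = 3. P is now [[4, 7, 9], [10]].
Step i=4: Q has 4 at row 1, column 3; remove that cell from P, ejecting 9. So w(4) = 9. P is now [[4, 7], [10]].
Step i=3: Q has 3 at row 1, column 2; remove that cell from P, ejecting 7. So w(3) = 7. P is now [[4], [10]].
Step i=2: Q has 2 at row 2, column 1; remove 10 from row 2 of P and reverse-bump: 10 enters row 1 and ejects 4. So w(2) = 4. P is now [[10]].
Step i=1: Q has 1 at row 1, column 1; remove that cell from P, ejecting 10. So w(1) = 10. P is now [].

So w = 10 4 7 9 3 6 1 8 5 2.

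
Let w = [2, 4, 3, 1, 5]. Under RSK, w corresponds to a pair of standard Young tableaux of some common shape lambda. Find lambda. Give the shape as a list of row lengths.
Row-insert each entry into an empty tableau.

After inserting 2: P = [[2]].
After inserting 4: P = [[2, 4]].
After inserting 3: P = [[2, 3], [4]].
After inserting 1: P = [[1, 3], [2], [4]].
After inserting 5: P = [[1, 3, 5], [2], [4]].

The final insertion tableau P = [[1, 3, 5], [2], [4]] has shape [3, 1, 1].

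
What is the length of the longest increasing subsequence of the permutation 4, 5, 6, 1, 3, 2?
3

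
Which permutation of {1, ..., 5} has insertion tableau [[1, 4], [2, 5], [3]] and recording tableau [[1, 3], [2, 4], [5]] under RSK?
3 2 5 4 1

Reverse RSK: for i = n, n-1, ..., 1, locate i in Q, remove the corresponding corner cell from P, and reverse-bump its entry up through P; the value ejected from row 1 is w(i).

So w = 3 2 5 4 1.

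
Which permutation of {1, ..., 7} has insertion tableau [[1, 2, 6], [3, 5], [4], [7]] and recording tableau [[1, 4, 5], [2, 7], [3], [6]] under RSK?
7 4 3 5 6 1 2

Reverse RSK: for i = n, n-1, ..., 1, locate i in Q, remove the corresponding corner cell from P, and reverse-bump its entry up through P; the value ejected from row 1 is w(i).

So w = 7 4 3 5 6 1 2.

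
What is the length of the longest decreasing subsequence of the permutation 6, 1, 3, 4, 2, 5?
3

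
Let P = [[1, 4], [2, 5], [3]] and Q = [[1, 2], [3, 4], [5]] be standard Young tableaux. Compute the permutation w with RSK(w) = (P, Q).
Reverse RSK: for i = n, n-1, ..., 1, locate i in Q, remove the corresponding corner cell from P, and reverse-bump its entry up through P; the value ejected from row 1 is w(i).

So w = 3 5 2 4 1.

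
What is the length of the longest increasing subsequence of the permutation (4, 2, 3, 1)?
2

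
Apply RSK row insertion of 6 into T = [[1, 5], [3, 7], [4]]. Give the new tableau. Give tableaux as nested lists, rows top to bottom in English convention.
6 is larger than every entry of row 1, so it is appended to row 1. The new tableau is [[1, 5, 6], [3, 7], [4]].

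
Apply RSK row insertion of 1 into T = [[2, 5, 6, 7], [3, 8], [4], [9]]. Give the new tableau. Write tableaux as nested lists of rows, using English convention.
In row 1, 1 replaces 2 (the leftmost entry greater than 1); 2 is bumped to row 2. In row 2, 2 replaces 3 (the leftmost entry greater than 2); 3 is bumped to row 3. In row 3, 3 replaces 4 (the leftmost entry greater than 3); 4 is bumped to row 4. In row 4, 4 replaces 9 (the leftmost entry greater than 4); 9 is bumped to row 5. 9 starts a new row 5. The new tableau is [[1, 5, 6, 7], [2, 8], [3], [4], [9]].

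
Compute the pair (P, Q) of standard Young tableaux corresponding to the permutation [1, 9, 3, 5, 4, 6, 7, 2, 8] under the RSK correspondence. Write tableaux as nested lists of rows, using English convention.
P = [[1, 2, 4, 6, 7, 8], [3], [5], [9]], Q = [[1, 2, 4, 6, 7, 9], [3], [5], [8]]

Insert each entry of the permutation into P by Schensted row insertion, recording in Q the position of each new cell.

After inserting 1: P = [[1]].
After inserting 9: P = [[1, 9]].
After inserting 3: P = [[1, 3], [9]].
After inserting 5: P = [[1, 3, 5], [9]].
After inserting 4: P = [[1, 3, 4], [5], [9]].
After inserting 6: P = [[1, 3, 4, 6], [5], [9]].
After inserting 7: P = [[1, 3, 4, 6, 7], [5], [9]].
After inserting 2: P = [[1, 2, 4, 6, 7], [3], [5], [9]].
After inserting 8: P = [[1, 2, 4, 6, 7, 8], [3], [5], [9]].

So P = [[1, 2, 4, 6, 7, 8], [3], [5], [9]], Q = [[1, 2, 4, 6, 7, 9], [3], [5], [8]].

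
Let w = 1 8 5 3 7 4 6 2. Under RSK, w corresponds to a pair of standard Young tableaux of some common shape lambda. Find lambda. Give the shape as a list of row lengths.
RSK row insertion gives P = [[1, 2, 4, 6], [3, 7], [5], [8]], which has shape [4, 2, 1, 1].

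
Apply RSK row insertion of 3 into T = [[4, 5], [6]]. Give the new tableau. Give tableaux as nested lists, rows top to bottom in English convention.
[[3, 5], [4], [6]]

In row 1, 3 replaces 4 (the leftmost entry greater than 3); 4 is bumped to row 2. In row 2, 4 replaces 6 (the leftmost entry greater than 4); 6 is bumped to row 3. 6 starts a new row 3. The new tableau is [[3, 5], [4], [6]].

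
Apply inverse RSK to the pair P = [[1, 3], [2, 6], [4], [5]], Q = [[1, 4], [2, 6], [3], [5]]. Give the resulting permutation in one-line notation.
Reverse the RSK construction: for i from n down to 1, find the cell of Q containing i, remove the entry at that cell from P, and reverse-bump it up through P; the value ejected from row 1 is w(i).

Step i=6: Q has 6 at row 2, column 2; remove 6 from row 2 of P and reverse-bump: 6 enters row 1 and ejects 3. So w(6) = 3. P is now [[1, 6], [2], [4], [5]].
Step i=5: Q has 5 at row 4, column 1; remove 5 from row 4 of P and reverse-bump: 5 enters row 3 and ejects 4; 4 enters row 2 and ejects 2; 2 enters row 1 and ejects 1. So w(5) = 1. P is now [[2, 6], [4], [5]].
Step i=4: Q has 4 at row 1, column 2; remove that cell from P, ejecting 6. So w(4) = 6. P is now [[2], [4], [5]].
Step i=3: Q has 3 at row 3, column 1; remove 5 from row 3 of P and reverse-bump: 5 enters row 2 and ejects 4; 4 enters row 1 and ejects 2. So w(3) = 2. P is now [[4], [5]].
Step i=2: Q has 2 at row 2, column 1; remove 5 from row 2 of P and reverse-bump: 5 enters row 1 and ejects 4. So w(2) = 4. P is now [[5]].
Step i=1: Q has 1 at row 1, column 1; remove that cell from P, ejecting 5. So w(1) = 5. P is now [].

So w = 5 4 2 6 1 3.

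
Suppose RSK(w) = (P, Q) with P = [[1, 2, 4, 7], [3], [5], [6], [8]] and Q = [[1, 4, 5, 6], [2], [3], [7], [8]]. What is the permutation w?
Reverse the RSK construction: for i from n down to 1, find the cell of Q containing i, remove the entry at that cell from P, and reverse-bump it up through P; the value ejected from row 1 is w(i).

Step i=8: Q has 8 at row 5, column 1; remove 8 from row 5 of P and reverse-bump: 8 enters row 4 and ejects 6; 6 enters row 3 and ejects 5; 5 enters row 2 and ejects 3; 3 enters row 1 and ejects 2. So w(8) = 2. P is now [[1, 3, 4, 7], [5], [6], [8]].
Step i=7: Q has 7 at row 4, column 1; remove 8 from row 4 of P and reverse-bump: 8 enters row 3 and ejects 6; 6 enters row 2 and ejects 5; 5 enters row 1 and ejects 4. So w(7) = 4. P is now [[1, 3, 5, 7], [6], [8]].
Step i=6: Q has 6 at row 1, column 4; remove that cell from P, ejecting 7. So w(6) = 7. P is now [[1, 3, 5], [6], [8]].
Step i=5: Q has 5 at row 1, column 3; remove that cell from P, ejecting 5. So w(5) = 5. P is now [[1, 3], [6], [8]].
Step i=4: Q has 4 at row 1, column 2; remove that cell from P, ejecting 3. So w(4) = 3. P is now [[1], [6], [8]].
Step i=3: Q has 3 at row 3, column 1; remove 8 from row 3 of P and reverse-bump: 8 enters row 2 and ejects 6; 6 enters row 1 and ejects 1. So w(3) = 1. P is now [[6], [8]].
Step i=2: Q has 2 at row 2, column 1; remove 8 from row 2 of P and reverse-bump: 8 enters row 1 and ejects 6. So w(2) = 6. P is now [[8]].
Step i=1: Q has 1 at row 1, column 1; remove that cell from P, ejecting 8. So w(1) = 8. P is now [].

So w = 8 6 1 3 5 7 4 2.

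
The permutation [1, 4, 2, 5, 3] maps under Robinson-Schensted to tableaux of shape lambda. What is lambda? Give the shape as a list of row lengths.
Row-insert each entry into an empty tableau.

After inserting 1: P = [[1]].
After inserting 4: P = [[1, 4]].
After inserting 2: P = [[1, 2], [4]].
After inserting 5: P = [[1, 2, 5], [4]].
After inserting 3: P = [[1, 2, 3], [4, 5]].

The final insertion tableau P = [[1, 2, 3], [4, 5]] has shape [3, 2].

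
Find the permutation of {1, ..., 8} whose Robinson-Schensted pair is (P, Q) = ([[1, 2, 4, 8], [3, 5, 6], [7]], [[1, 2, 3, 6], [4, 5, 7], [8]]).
Reverse RSK: for i = n, n-1, ..., 1, locate i in Q, remove the corresponding corner cell from P, and reverse-bump its entry up through P; the value ejected from row 1 is w(i).

So w = 3 5 7 1 2 8 6 4.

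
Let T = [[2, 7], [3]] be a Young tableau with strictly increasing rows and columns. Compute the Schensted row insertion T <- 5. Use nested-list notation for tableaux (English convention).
[[2, 5], [3, 7]]

In row 1, 5 replaces 7 (the leftmost entry greater than 5); 7 is bumped to row 2. 7 is appended to row 2. The new tableau is [[2, 5], [3, 7]].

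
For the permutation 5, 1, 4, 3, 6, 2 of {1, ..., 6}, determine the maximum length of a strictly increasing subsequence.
3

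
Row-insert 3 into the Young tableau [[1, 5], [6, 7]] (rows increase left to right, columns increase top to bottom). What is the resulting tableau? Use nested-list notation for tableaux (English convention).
[[1, 3], [5, 7], [6]]

In row 1, 3 replaces 5 (the leftmost entry greater than 3); 5 is bumped to row 2. In row 2, 5 replaces 6 (the leftmost entry greater than 5); 6 is bumped to row 3. 6 starts a new row 3. The new tableau is [[1, 3], [5, 7], [6]].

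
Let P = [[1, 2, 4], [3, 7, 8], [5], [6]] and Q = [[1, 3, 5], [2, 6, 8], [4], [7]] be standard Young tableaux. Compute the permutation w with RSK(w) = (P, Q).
Reverse the RSK construction: for i from n down to 1, find the cell of Q containing i, remove the entry at that cell from P, and reverse-bump it up through P; the value ejected from row 1 is w(i).

Step i=8: Q has 8 at row 2, column 3; remove 8 from row 2 of P and reverse-bump: 8 enters row 1 and ejects 4. So w(8) = 4. P is now [[1, 2, 8], [3, 7], [5], [6]].
Step i=7: Q has 7 at row 4, column 1; remove 6 from row 4 of P and reverse-bump: 6 enters row 3 and ejects 5; 5 enters row 2 and ejects 3; 3 enters row 1 and ejects 2. So w(7) = 2. P is now [[1, 3, 8], [5, 7], [6]].
Step i=6: Q has 6 at row 2, column 2; remove 7 from row 2 of P and reverse-bump: 7 enters row 1 and ejects 3. So w(6) = 3. P is now [[1, 7, 8], [5], [6]].
Step i=5: Q has 5 at row 1, column 3; remove that cell from P, ejecting 8. So w(5) = 8. P is now [[1, 7], [5], [6]].
Step i=4: Q has 4 at row 3, column 1; remove 6 from row 3 of P and reverse-bump: 6 enters row 2 and ejects 5; 5 enters row 1 and ejects 1. So w(4) = 1. P is now [[5, 7], [6]].
Step i=3: Q has 3 at row 1, column 2; remove that cell from P, ejecting 7. So w(3) = 7. P is now [[5], [6]].
Step i=2: Q has 2 at row 2, column 1; remove 6 from row 2 of P and reverse-bump: 6 enters row 1 and ejects 5. So w(2) = 5. P is now [[6]].
Step i=1: Q has 1 at row 1, column 1; remove that cell from P, ejecting 6. So w(1) = 6. P is now [].

So w = 6 5 7 1 8 3 2 4.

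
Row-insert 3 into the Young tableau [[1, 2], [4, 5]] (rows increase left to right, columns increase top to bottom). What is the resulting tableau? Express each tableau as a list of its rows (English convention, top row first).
3 is larger than every entry of row 1, so it is appended to row 1. The new tableau is [[1, 2, 3], [4, 5]].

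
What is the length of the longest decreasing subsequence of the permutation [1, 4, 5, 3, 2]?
3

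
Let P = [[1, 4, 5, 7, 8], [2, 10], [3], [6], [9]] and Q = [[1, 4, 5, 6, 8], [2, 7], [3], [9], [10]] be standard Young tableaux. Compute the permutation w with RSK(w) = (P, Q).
9 6 3 4 5 10 7 8 2 1

Reverse the RSK construction: for i from n down to 1, find the cell of Q containing i, remove the entry at that cell from P, and reverse-bump it up through P; the value ejected from row 1 is w(i).

Step i=10: Q has 10 at row 5, column 1; remove 9 from row 5 of P and reverse-bump: 9 enters row 4 and ejects 6; 6 enters row 3 and ejects 3; 3 enters row 2 and ejects 2; 2 enters row 1 and ejects 1. So w(10) = 1. P is now [[2, 4, 5, 7, 8], [3, 10], [6], [9]].
Step i=9: Q has 9 at row 4, column 1; remove 9 from row 4 of P and reverse-bump: 9 enters row 3 and ejects 6; 6 enters row 2 and ejects 3; 3 enters row 1 and ejects 2. So w(9) = 2. P is now [[3, 4, 5, 7, 8], [6, 10], [9]].
Step i=8: Q has 8 at row 1, column 5; remove that cell from P, ejecting 8. So w(8) = 8. P is now [[3, 4, 5, 7], [6, 10], [9]].
Step i=7: Q has 7 at row 2, column 2; remove 10 from row 2 of P and reverse-bump: 10 enters row 1 and ejects 7. So w(7) = 7. P is now [[3, 4, 5, 10], [6], [9]].
Step i=6: Q has 6 at row 1, column 4; remove that cell from P, ejecting 10. So w(6) = 10. P is now [[3, 4, 5], [6], [9]].
Step i=5: Q has 5 at row 1, column 3; remove that cell from P, ejecting 5. So w(5) = 5. P is now [[3, 4], [6], [9]].
Step i=4: Q has 4 at row 1, column 2; remove that cell from P, ejecting 4. So w(4) = 4. P is now [[3], [6], [9]].
Step i=3: Q has 3 at row 3, column 1; remove 9 from row 3 of P and reverse-bump: 9 enters row 2 and ejects 6; 6 enters row 1 and ejects 3. So w(3) = 3. P is now [[6], [9]].
Step i=2: Q has 2 at row 2, column 1; remove 9 from row 2 of P and reverse-bump: 9 enters row 1 and ejects 6. So w(2) = 6. P is now [[9]].
Step i=1: Q has 1 at row 1, column 1; remove that cell from P, ejecting 9. So w(1) = 9. P is now [].

So w = 9 6 3 4 5 10 7 8 2 1.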